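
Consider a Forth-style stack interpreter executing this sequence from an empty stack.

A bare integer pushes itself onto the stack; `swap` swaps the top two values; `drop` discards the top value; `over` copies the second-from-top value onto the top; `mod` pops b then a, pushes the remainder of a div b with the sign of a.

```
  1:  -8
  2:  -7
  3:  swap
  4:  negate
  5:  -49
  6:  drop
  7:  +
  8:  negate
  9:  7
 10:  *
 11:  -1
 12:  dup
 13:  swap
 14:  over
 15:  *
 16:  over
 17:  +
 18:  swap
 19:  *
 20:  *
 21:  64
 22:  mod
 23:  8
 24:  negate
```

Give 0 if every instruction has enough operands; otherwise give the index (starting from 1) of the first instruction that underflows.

0

-8      [-8]
-7      [-8, -7]
swap    [-7, -8]
negate  [-7, 8]
-49     [-7, 8, -49]
drop    [-7, 8]
+       [1]
negate  [-1]
7       [-1, 7]
*       [-7]
-1      [-7, -1]
dup     [-7, -1, -1]
swap    [-7, -1, -1]
over    [-7, -1, -1, -1]
*       [-7, -1, 1]
over    [-7, -1, 1, -1]
+       [-7, -1, 0]
swap    [-7, 0, -1]
*       [-7, 0]
*       [0]
64      [0, 64]
mod     [0]
8       [0, 8]
negate  [0, -8]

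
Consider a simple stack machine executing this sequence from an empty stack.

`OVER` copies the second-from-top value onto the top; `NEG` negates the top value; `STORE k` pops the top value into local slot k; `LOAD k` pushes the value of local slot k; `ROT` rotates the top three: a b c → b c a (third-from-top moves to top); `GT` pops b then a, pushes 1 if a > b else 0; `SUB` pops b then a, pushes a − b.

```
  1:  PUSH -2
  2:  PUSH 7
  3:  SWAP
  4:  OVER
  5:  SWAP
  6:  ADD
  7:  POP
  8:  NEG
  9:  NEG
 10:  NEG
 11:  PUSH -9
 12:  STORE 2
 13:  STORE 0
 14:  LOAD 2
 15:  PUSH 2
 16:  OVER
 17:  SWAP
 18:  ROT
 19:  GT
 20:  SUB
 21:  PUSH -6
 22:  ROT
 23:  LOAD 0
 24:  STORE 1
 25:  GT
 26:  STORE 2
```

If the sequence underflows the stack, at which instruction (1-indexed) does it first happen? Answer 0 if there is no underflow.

PUSH -2 -> [-2]
PUSH 7  -> [-2, 7]
SWAP    -> [7, -2]
OVER    -> [7, -2, 7]
SWAP    -> [7, 7, -2]
ADD     -> [7, 5]
POP     -> [7]
NEG     -> [-7]
NEG     -> [7]
NEG     -> [-7]
PUSH -9 -> [-7, -9]
STORE 2 -> [-7]
STORE 0 -> []
LOAD 2  -> [-9]
PUSH 2  -> [-9, 2]
OVER    -> [-9, 2, -9]
SWAP    -> [-9, -9, 2]
ROT     -> [-9, 2, -9]
GT      -> [-9, 1]
SUB     -> [-10]
PUSH -6 -> [-10, -6]
ROT  — needs 3 operands, stack has 2 → underflow

22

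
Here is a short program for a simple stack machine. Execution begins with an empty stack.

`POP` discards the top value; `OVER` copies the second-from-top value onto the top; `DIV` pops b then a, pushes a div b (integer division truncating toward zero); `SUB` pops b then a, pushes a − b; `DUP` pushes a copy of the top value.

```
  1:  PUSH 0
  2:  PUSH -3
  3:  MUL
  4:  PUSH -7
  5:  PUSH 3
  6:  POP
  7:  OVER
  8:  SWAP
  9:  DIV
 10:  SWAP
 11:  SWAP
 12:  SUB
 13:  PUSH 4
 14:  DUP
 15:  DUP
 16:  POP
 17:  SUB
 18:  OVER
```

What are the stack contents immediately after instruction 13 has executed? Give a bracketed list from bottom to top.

PUSH 0  : [0]
PUSH -3 : [0, -3]
MUL     : [0]
PUSH -7 : [0, -7]
PUSH 3  : [0, -7, 3]
POP     : [0, -7]
OVER    : [0, -7, 0]
SWAP    : [0, 0, -7]
DIV     : [0, 0]
SWAP    : [0, 0]
SWAP    : [0, 0]
SUB     : [0]
PUSH 4  : [0, 4]

[0, 4]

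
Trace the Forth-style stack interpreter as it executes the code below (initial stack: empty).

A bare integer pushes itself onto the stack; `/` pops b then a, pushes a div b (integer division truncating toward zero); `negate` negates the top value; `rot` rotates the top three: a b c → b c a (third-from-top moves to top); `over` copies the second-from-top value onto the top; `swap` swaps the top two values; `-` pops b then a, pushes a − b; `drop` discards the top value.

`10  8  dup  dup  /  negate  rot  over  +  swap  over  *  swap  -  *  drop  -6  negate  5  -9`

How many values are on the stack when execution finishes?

10     → 10
8      → 10 8
dup    → 10 8 8
dup    → 10 8 8 8
/      → 10 8 1
negate → 10 8 -1
rot    → 8 -1 10
over   → 8 -1 10 -1
+      → 8 -1 9
swap   → 8 9 -1
over   → 8 9 -1 9
*      → 8 9 -9
swap   → 8 -9 9
-      → 8 -18
*      → -144
drop   → (empty)
-6     → -6
negate → 6
5      → 6 5
-9     → 6 5 -9

3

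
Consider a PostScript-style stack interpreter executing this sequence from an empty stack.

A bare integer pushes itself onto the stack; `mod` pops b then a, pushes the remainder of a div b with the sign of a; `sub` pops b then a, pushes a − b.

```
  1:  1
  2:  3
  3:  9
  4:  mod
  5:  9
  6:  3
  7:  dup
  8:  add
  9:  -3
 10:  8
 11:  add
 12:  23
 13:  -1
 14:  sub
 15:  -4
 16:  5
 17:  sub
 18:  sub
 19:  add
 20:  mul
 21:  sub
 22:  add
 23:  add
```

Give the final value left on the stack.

1   : [1]
3   : [1, 3]
9   : [1, 3, 9]
mod : [1, 3]
9   : [1, 3, 9]
3   : [1, 3, 9, 3]
dup : [1, 3, 9, 3, 3]
add : [1, 3, 9, 6]
-3  : [1, 3, 9, 6, -3]
8   : [1, 3, 9, 6, -3, 8]
add : [1, 3, 9, 6, 5]
23  : [1, 3, 9, 6, 5, 23]
-1  : [1, 3, 9, 6, 5, 23, -1]
sub : [1, 3, 9, 6, 5, 24]
-4  : [1, 3, 9, 6, 5, 24, -4]
5   : [1, 3, 9, 6, 5, 24, -4, 5]
sub : [1, 3, 9, 6, 5, 24, -9]
sub : [1, 3, 9, 6, 5, 33]
add : [1, 3, 9, 6, 38]
mul : [1, 3, 9, 228]
sub : [1, 3, -219]
add : [1, -216]
add : [-215]

-215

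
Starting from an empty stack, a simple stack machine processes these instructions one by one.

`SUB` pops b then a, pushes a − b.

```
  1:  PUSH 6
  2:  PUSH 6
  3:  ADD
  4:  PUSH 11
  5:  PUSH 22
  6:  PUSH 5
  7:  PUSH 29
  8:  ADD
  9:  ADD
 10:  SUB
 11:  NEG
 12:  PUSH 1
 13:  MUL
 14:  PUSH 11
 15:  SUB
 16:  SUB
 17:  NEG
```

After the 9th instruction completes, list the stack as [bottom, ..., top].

[12, 11, 56]

PUSH 6   [6]
PUSH 6   [6, 6]
ADD      [12]
PUSH 11  [12, 11]
PUSH 22  [12, 11, 22]
PUSH 5   [12, 11, 22, 5]
PUSH 29  [12, 11, 22, 5, 29]
ADD      [12, 11, 22, 34]
ADD      [12, 11, 56]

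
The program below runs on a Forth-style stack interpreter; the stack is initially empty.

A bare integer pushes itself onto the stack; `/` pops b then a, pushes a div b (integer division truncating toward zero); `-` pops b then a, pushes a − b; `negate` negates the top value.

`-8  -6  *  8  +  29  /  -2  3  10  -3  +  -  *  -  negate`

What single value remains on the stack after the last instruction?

-8     -> -8
-6     -> -8 -6
*      -> 48
8      -> 48 8
+      -> 56
29     -> 56 29
/      -> 1
-2     -> 1 -2
3      -> 1 -2 3
10     -> 1 -2 3 10
-3     -> 1 -2 3 10 -3
+      -> 1 -2 3 7
-      -> 1 -2 -4
*      -> 1 8
-      -> -7
negate -> 7

7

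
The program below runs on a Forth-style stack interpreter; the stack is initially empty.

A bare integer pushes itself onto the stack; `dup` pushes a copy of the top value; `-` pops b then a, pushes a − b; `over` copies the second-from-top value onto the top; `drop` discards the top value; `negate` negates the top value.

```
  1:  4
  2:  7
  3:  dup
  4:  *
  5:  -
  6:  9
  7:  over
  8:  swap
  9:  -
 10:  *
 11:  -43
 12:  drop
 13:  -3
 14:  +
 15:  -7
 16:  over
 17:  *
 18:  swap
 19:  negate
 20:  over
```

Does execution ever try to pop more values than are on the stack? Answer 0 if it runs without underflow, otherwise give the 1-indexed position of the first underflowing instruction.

4      -> 4
7      -> 4 7
dup    -> 4 7 7
*      -> 4 49
-      -> -45
9      -> -45 9
over   -> -45 9 -45
swap   -> -45 -45 9
-      -> -45 -54
*      -> 2430
-43    -> 2430 -43
drop   -> 2430
-3     -> 2430 -3
+      -> 2427
-7     -> 2427 -7
over   -> 2427 -7 2427
*      -> 2427 -16989
swap   -> -16989 2427
negate -> -16989 -2427
over   -> -16989 -2427 -16989

0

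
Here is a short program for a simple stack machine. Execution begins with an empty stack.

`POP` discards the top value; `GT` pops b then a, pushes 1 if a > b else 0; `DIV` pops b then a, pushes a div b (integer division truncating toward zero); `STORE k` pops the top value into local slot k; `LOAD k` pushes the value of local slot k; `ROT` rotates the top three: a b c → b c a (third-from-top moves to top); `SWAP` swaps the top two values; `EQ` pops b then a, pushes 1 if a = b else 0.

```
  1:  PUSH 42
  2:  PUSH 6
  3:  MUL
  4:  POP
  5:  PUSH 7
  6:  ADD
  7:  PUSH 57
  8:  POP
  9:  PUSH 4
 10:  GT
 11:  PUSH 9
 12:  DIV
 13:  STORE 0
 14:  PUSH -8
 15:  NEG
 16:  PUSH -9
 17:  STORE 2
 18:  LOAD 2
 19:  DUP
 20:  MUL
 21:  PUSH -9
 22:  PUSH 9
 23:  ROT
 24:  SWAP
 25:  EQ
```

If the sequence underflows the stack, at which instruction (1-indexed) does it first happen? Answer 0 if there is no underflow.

PUSH 42 : [42]
PUSH 6  : [42, 6]
MUL     : [252]
POP     : []
PUSH 7  : [7]
ADD  — needs 2 operands, stack has 1 → underflow

6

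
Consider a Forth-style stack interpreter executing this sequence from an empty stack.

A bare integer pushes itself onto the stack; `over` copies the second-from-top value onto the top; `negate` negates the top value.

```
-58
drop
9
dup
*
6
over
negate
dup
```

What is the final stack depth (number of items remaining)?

-58    -> [-58]
drop   -> []
9      -> [9]
dup    -> [9, 9]
*      -> [81]
6      -> [81, 6]
over   -> [81, 6, 81]
negate -> [81, 6, -81]
dup    -> [81, 6, -81, -81]

4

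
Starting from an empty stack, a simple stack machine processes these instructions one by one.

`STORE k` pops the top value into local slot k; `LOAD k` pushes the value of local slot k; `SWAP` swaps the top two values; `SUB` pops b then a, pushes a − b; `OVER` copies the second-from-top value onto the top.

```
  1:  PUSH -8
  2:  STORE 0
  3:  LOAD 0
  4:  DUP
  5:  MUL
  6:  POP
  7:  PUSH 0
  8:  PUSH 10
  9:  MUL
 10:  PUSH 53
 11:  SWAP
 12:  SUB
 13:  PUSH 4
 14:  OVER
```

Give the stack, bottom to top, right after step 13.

PUSH -8 → [-8]
STORE 0 → []
LOAD 0  → [-8]
DUP     → [-8, -8]
MUL     → [64]
POP     → []
PUSH 0  → [0]
PUSH 10 → [0, 10]
MUL     → [0]
PUSH 53 → [0, 53]
SWAP    → [53, 0]
SUB     → [53]
PUSH 4  → [53, 4]

[53, 4]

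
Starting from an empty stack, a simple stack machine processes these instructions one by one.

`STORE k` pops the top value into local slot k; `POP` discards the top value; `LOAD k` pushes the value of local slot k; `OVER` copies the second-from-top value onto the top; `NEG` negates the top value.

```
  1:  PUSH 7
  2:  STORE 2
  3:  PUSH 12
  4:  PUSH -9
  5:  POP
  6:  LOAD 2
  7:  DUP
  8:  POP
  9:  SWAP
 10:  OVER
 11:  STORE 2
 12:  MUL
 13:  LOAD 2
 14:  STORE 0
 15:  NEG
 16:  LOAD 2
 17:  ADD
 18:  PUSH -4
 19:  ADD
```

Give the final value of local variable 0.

7

PUSH 7  -> [7]
STORE 2 -> []
PUSH 12 -> [12]
PUSH -9 -> [12, -9]
POP     -> [12]
LOAD 2  -> [12, 7]
DUP     -> [12, 7, 7]
POP     -> [12, 7]
SWAP    -> [7, 12]
OVER    -> [7, 12, 7]
STORE 2 -> [7, 12]
MUL     -> [84]
LOAD 2  -> [84, 7]
STORE 0 -> [84]
NEG     -> [-84]
LOAD 2  -> [-84, 7]
ADD     -> [-77]
PUSH -4 -> [-77, -4]
ADD     -> [-81]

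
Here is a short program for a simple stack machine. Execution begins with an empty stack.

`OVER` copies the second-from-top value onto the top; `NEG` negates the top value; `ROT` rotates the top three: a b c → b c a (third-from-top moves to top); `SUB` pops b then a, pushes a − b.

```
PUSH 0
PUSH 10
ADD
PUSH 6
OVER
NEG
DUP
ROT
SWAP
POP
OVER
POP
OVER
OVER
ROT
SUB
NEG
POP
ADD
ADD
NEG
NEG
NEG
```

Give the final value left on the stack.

10

PUSH 0  : [0]
PUSH 10 : [0, 10]
ADD     : [10]
PUSH 6  : [10, 6]
OVER    : [10, 6, 10]
NEG     : [10, 6, -10]
DUP     : [10, 6, -10, -10]
ROT     : [10, -10, -10, 6]
SWAP    : [10, -10, 6, -10]
POP     : [10, -10, 6]
OVER    : [10, -10, 6, -10]
POP     : [10, -10, 6]
OVER    : [10, -10, 6, -10]
OVER    : [10, -10, 6, -10, 6]
ROT     : [10, -10, -10, 6, 6]
SUB     : [10, -10, -10, 0]
NEG     : [10, -10, -10, 0]
POP     : [10, -10, -10]
ADD     : [10, -20]
ADD     : [-10]
NEG     : [10]
NEG     : [-10]
NEG     : [10]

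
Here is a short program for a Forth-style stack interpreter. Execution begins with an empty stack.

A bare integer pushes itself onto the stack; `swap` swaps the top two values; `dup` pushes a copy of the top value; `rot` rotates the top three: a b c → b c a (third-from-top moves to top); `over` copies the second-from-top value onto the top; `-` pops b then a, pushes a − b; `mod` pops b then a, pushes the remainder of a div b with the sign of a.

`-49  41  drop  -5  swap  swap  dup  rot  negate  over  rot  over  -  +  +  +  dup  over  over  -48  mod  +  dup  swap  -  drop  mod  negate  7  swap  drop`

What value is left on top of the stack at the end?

7

-49     [-49]
41      [-49, 41]
drop    [-49]
-5      [-49, -5]
swap    [-5, -49]
swap    [-49, -5]
dup     [-49, -5, -5]
rot     [-5, -5, -49]
negate  [-5, -5, 49]
over    [-5, -5, 49, -5]
rot     [-5, 49, -5, -5]
over    [-5, 49, -5, -5, -5]
-       [-5, 49, -5, 0]
+       [-5, 49, -5]
+       [-5, 44]
+       [39]
dup     [39, 39]
over    [39, 39, 39]
over    [39, 39, 39, 39]
-48     [39, 39, 39, 39, -48]
mod     [39, 39, 39, 39]
+       [39, 39, 78]
dup     [39, 39, 78, 78]
swap    [39, 39, 78, 78]
-       [39, 39, 0]
drop    [39, 39]
mod     [0]
negate  [0]
7       [0, 7]
swap    [7, 0]
drop    [7]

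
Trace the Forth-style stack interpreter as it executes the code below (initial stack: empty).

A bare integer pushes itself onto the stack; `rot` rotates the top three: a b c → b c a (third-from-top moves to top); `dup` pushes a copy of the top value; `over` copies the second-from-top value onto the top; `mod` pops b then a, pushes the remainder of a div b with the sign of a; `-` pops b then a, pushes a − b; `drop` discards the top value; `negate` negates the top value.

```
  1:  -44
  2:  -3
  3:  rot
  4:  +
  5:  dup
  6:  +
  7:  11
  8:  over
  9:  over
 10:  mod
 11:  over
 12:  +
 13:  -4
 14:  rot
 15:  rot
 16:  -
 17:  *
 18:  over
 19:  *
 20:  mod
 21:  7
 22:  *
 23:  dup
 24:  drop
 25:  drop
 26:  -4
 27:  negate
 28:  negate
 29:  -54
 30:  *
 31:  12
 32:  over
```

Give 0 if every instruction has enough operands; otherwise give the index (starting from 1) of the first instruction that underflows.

3

-44 -> [-44]
-3  -> [-44, -3]
rot  — needs 3 operands, stack has 2 → underflow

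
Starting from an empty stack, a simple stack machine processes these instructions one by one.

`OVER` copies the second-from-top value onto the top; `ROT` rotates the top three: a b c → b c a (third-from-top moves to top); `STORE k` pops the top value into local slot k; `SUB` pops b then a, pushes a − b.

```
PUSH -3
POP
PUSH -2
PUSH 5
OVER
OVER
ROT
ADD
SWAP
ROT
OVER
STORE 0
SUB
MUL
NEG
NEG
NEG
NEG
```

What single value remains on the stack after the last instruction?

PUSH -3 → -3
POP     → (empty)
PUSH -2 → -2
PUSH 5  → -2 5
OVER    → -2 5 -2
OVER    → -2 5 -2 5
ROT     → -2 -2 5 5
ADD     → -2 -2 10
SWAP    → -2 10 -2
ROT     → 10 -2 -2
OVER    → 10 -2 -2 -2
STORE 0 → 10 -2 -2
SUB     → 10 0
MUL     → 0
NEG     → 0
NEG     → 0
NEG     → 0
NEG     → 0

0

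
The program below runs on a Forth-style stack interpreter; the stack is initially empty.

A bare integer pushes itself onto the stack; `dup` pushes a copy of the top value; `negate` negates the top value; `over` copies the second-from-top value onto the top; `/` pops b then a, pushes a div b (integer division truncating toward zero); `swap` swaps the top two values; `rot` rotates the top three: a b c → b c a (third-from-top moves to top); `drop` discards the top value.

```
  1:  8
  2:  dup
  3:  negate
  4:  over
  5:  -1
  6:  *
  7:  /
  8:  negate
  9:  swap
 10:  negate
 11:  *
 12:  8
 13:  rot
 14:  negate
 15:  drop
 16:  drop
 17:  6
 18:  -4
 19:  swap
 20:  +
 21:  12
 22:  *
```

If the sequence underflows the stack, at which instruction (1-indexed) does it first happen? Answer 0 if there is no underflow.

8      → [8]
dup    → [8, 8]
negate → [8, -8]
over   → [8, -8, 8]
-1     → [8, -8, 8, -1]
*      → [8, -8, -8]
/      → [8, 1]
negate → [8, -1]
swap   → [-1, 8]
negate → [-1, -8]
*      → [8]
8      → [8, 8]
rot  — needs 3 operands, stack has 2 → underflow

13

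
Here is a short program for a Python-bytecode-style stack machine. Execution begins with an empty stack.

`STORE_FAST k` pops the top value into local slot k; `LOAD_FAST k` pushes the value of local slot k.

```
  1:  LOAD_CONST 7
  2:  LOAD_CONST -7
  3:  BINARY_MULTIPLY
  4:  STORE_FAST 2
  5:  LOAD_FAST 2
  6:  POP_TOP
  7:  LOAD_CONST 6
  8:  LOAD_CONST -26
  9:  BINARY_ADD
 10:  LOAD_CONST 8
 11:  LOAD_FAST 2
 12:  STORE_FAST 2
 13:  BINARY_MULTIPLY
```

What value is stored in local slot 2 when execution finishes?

LOAD_CONST 7    → 7
LOAD_CONST -7   → 7 -7
BINARY_MULTIPLY → -49
STORE_FAST 2    → (empty)
LOAD_FAST 2     → -49
POP_TOP         → (empty)
LOAD_CONST 6    → 6
LOAD_CONST -26  → 6 -26
BINARY_ADD      → -20
LOAD_CONST 8    → -20 8
LOAD_FAST 2     → -20 8 -49
STORE_FAST 2    → -20 8
BINARY_MULTIPLY → -160

-49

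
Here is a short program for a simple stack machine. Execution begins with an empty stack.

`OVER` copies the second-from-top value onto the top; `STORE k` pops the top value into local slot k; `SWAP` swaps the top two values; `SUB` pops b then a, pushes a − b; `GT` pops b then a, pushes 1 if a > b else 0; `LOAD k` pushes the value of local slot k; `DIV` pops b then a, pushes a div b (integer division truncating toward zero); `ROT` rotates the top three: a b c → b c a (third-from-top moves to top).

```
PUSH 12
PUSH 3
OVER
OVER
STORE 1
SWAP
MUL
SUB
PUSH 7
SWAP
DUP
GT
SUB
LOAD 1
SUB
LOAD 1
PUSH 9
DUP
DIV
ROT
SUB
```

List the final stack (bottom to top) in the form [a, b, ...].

[3, -3]

PUSH 12 → 12
PUSH 3  → 12 3
OVER    → 12 3 12
OVER    → 12 3 12 3
STORE 1 → 12 3 12
SWAP    → 12 12 3
MUL     → 12 36
SUB     → -24
PUSH 7  → -24 7
SWAP    → 7 -24
DUP     → 7 -24 -24
GT      → 7 0
SUB     → 7
LOAD 1  → 7 3
SUB     → 4
LOAD 1  → 4 3
PUSH 9  → 4 3 9
DUP     → 4 3 9 9
DIV     → 4 3 1
ROT     → 3 1 4
SUB     → 3 -3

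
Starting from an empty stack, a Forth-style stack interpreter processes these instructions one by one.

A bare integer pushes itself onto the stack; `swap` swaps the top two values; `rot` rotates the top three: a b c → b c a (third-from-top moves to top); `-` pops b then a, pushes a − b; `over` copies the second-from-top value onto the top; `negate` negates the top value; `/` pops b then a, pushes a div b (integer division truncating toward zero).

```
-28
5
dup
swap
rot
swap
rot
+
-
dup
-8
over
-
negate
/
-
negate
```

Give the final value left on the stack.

39

-28    → -28
5      → -28 5
dup    → -28 5 5
swap   → -28 5 5
rot    → 5 5 -28
swap   → 5 -28 5
rot    → -28 5 5
+      → -28 10
-      → -38
dup    → -38 -38
-8     → -38 -38 -8
over   → -38 -38 -8 -38
-      → -38 -38 30
negate → -38 -38 -30
/      → -38 1
-      → -39
negate → 39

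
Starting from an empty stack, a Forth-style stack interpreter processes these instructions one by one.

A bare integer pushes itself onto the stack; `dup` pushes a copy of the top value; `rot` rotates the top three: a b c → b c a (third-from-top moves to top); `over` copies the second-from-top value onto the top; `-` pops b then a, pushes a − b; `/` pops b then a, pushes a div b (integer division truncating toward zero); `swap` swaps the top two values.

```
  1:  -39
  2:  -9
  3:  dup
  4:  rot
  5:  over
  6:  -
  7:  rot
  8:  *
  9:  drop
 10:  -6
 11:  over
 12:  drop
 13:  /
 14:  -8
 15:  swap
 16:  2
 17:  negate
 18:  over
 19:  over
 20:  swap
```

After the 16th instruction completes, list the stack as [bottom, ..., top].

-39  → -39
-9   → -39 -9
dup  → -39 -9 -9
rot  → -9 -9 -39
over → -9 -9 -39 -9
-    → -9 -9 -30
rot  → -9 -30 -9
*    → -9 270
drop → -9
-6   → -9 -6
over → -9 -6 -9
drop → -9 -6
/    → 1
-8   → 1 -8
swap → -8 1
2    → -8 1 2

[-8, 1, 2]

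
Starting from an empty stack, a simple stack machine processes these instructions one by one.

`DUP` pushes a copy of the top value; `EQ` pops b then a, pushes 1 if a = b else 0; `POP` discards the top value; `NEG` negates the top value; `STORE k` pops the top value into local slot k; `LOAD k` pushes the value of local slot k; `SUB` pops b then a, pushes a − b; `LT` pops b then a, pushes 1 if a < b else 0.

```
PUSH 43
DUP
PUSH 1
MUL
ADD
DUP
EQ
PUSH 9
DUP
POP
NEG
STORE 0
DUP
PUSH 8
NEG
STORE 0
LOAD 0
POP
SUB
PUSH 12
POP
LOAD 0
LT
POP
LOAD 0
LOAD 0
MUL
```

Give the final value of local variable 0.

-8

PUSH 43  43
DUP      43 43
PUSH 1   43 43 1
MUL      43 43
ADD      86
DUP      86 86
EQ       1
PUSH 9   1 9
DUP      1 9 9
POP      1 9
NEG      1 -9
STORE 0  1
DUP      1 1
PUSH 8   1 1 8
NEG      1 1 -8
STORE 0  1 1
LOAD 0   1 1 -8
POP      1 1
SUB      0
PUSH 12  0 12
POP      0
LOAD 0   0 -8
LT       0
POP      (empty)
LOAD 0   -8
LOAD 0   -8 -8
MUL      64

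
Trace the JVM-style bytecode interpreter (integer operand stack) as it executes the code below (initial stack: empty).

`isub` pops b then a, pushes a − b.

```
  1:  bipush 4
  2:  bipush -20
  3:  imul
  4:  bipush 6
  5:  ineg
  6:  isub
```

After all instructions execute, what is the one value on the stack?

bipush 4   : 4
bipush -20 : 4 -20
imul       : -80
bipush 6   : -80 6
ineg       : -80 -6
isub       : -74

-74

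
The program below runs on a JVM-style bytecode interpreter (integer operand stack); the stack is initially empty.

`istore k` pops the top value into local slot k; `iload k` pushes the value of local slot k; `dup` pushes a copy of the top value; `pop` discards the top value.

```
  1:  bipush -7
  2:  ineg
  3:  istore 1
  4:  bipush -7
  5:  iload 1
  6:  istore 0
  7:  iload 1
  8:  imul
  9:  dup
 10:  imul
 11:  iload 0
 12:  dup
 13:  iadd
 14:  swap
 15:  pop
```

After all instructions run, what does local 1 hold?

bipush -7 -> [-7]
ineg      -> [7]
istore 1  -> []
bipush -7 -> [-7]
iload 1   -> [-7, 7]
istore 0  -> [-7]
iload 1   -> [-7, 7]
imul      -> [-49]
dup       -> [-49, -49]
imul      -> [2401]
iload 0   -> [2401, 7]
dup       -> [2401, 7, 7]
iadd      -> [2401, 14]
swap      -> [14, 2401]
pop       -> [14]

7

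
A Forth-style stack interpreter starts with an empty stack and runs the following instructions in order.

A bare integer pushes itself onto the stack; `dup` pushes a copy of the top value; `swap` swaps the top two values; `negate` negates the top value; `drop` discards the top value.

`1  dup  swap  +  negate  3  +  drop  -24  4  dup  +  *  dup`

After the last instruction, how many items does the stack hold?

2

1      -> [1]
dup    -> [1, 1]
swap   -> [1, 1]
+      -> [2]
negate -> [-2]
3      -> [-2, 3]
+      -> [1]
drop   -> []
-24    -> [-24]
4      -> [-24, 4]
dup    -> [-24, 4, 4]
+      -> [-24, 8]
*      -> [-192]
dup    -> [-192, -192]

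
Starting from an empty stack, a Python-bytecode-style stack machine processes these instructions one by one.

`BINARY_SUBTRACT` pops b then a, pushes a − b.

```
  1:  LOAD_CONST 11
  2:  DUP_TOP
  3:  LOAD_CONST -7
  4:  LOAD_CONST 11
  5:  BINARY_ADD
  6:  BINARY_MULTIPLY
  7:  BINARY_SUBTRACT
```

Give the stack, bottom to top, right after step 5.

LOAD_CONST 11 → 11
DUP_TOP       → 11 11
LOAD_CONST -7 → 11 11 -7
LOAD_CONST 11 → 11 11 -7 11
BINARY_ADD    → 11 11 4

[11, 11, 4]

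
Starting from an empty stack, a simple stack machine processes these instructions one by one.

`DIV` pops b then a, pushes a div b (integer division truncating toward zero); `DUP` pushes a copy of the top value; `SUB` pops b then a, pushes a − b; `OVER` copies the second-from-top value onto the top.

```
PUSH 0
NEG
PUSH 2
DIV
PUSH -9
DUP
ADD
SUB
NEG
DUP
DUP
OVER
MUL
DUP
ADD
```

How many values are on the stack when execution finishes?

PUSH 0  → [0]
NEG     → [0]
PUSH 2  → [0, 2]
DIV     → [0]
PUSH -9 → [0, -9]
DUP     → [0, -9, -9]
ADD     → [0, -18]
SUB     → [18]
NEG     → [-18]
DUP     → [-18, -18]
DUP     → [-18, -18, -18]
OVER    → [-18, -18, -18, -18]
MUL     → [-18, -18, 324]
DUP     → [-18, -18, 324, 324]
ADD     → [-18, -18, 648]

3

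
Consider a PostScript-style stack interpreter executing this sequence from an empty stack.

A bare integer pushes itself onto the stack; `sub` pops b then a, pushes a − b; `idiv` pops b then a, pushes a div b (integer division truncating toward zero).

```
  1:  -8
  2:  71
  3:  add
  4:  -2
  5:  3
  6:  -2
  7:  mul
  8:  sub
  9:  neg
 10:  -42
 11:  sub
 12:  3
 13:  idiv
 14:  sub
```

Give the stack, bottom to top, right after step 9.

-8  -> [-8]
71  -> [-8, 71]
add -> [63]
-2  -> [63, -2]
3   -> [63, -2, 3]
-2  -> [63, -2, 3, -2]
mul -> [63, -2, -6]
sub -> [63, 4]
neg -> [63, -4]

[63, -4]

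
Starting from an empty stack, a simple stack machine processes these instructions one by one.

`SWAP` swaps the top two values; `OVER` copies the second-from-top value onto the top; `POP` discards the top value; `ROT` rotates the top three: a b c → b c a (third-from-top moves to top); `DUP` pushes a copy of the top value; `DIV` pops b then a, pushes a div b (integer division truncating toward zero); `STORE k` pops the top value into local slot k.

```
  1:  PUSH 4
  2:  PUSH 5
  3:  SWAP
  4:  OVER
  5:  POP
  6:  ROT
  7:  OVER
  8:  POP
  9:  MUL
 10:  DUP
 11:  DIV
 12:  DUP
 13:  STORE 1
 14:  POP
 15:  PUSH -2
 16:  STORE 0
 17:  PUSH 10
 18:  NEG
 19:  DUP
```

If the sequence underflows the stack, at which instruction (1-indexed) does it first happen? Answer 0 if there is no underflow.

PUSH 4 → 4
PUSH 5 → 4 5
SWAP   → 5 4
OVER   → 5 4 5
POP    → 5 4
ROT  — needs 3 operands, stack has 2 → underflow

6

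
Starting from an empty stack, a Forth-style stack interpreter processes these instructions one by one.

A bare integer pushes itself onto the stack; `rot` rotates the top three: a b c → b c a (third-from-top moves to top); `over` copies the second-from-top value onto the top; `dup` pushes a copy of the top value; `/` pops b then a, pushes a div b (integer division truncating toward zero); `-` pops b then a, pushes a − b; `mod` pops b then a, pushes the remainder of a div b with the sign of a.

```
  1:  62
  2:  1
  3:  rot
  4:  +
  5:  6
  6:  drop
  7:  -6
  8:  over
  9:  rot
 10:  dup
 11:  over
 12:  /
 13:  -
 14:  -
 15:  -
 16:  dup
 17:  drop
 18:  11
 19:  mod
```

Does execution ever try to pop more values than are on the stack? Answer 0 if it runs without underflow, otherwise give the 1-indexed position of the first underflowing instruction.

3

62 -> 62
1  -> 62 1
rot  — needs 3 operands, stack has 2 → underflow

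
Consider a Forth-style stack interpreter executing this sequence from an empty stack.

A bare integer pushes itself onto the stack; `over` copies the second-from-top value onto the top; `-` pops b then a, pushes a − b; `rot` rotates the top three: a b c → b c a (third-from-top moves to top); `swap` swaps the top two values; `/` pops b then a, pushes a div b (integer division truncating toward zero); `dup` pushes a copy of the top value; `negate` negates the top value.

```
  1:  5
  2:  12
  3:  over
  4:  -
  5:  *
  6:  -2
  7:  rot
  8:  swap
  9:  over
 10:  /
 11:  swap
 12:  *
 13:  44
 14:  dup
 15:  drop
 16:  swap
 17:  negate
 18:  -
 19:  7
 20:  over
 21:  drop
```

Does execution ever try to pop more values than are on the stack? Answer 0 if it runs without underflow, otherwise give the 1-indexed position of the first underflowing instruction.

7

5    → [5]
12   → [5, 12]
over → [5, 12, 5]
-    → [5, 7]
*    → [35]
-2   → [35, -2]
rot  — needs 3 operands, stack has 2 → underflow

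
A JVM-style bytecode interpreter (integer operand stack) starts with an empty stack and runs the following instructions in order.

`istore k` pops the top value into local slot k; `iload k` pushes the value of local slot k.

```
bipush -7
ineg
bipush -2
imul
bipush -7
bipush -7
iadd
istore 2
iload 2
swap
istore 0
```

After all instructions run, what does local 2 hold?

-14

bipush -7 → [-7]
ineg      → [7]
bipush -2 → [7, -2]
imul      → [-14]
bipush -7 → [-14, -7]
bipush -7 → [-14, -7, -7]
iadd      → [-14, -14]
istore 2  → [-14]
iload 2   → [-14, -14]
swap      → [-14, -14]
istore 0  → [-14]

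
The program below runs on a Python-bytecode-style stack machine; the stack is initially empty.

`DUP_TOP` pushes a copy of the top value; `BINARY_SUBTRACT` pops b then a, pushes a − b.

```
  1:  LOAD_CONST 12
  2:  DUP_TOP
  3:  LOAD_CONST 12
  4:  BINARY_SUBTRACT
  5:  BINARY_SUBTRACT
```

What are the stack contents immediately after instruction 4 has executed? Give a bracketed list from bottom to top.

[12, 0]

LOAD_CONST 12    [12]
DUP_TOP          [12, 12]
LOAD_CONST 12    [12, 12, 12]
BINARY_SUBTRACT  [12, 0]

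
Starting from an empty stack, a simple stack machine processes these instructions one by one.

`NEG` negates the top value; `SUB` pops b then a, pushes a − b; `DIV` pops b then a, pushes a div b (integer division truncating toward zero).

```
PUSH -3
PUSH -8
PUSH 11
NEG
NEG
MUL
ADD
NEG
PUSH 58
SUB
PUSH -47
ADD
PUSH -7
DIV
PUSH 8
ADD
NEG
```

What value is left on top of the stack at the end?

PUSH -3  : [-3]
PUSH -8  : [-3, -8]
PUSH 11  : [-3, -8, 11]
NEG      : [-3, -8, -11]
NEG      : [-3, -8, 11]
MUL      : [-3, -88]
ADD      : [-91]
NEG      : [91]
PUSH 58  : [91, 58]
SUB      : [33]
PUSH -47 : [33, -47]
ADD      : [-14]
PUSH -7  : [-14, -7]
DIV      : [2]
PUSH 8   : [2, 8]
ADD      : [10]
NEG      : [-10]

-10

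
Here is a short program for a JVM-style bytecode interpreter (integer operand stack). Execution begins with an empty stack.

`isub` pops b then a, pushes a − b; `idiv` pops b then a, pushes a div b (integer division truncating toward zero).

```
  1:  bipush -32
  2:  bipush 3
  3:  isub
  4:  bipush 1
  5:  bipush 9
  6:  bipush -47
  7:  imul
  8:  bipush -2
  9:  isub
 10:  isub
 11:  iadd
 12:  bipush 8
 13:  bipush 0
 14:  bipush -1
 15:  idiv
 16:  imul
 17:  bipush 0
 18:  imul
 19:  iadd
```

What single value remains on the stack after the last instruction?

387

bipush -32 -> -32
bipush 3   -> -32 3
isub       -> -35
bipush 1   -> -35 1
bipush 9   -> -35 1 9
bipush -47 -> -35 1 9 -47
imul       -> -35 1 -423
bipush -2  -> -35 1 -423 -2
isub       -> -35 1 -421
isub       -> -35 422
iadd       -> 387
bipush 8   -> 387 8
bipush 0   -> 387 8 0
bipush -1  -> 387 8 0 -1
idiv       -> 387 8 0
imul       -> 387 0
bipush 0   -> 387 0 0
imul       -> 387 0
iadd       -> 387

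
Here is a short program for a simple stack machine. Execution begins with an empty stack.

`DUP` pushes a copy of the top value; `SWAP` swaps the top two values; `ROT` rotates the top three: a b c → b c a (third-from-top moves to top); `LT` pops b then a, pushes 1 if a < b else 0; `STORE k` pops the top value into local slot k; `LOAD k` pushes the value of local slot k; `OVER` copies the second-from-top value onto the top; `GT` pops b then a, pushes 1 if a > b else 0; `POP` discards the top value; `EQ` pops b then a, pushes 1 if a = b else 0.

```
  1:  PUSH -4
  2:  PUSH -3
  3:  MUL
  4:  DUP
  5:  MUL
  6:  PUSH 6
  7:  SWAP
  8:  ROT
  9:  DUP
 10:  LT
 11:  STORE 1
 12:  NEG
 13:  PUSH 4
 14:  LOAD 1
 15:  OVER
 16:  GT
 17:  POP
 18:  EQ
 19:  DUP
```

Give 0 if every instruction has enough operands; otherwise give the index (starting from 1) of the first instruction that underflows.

PUSH -4 -> [-4]
PUSH -3 -> [-4, -3]
MUL     -> [12]
DUP     -> [12, 12]
MUL     -> [144]
PUSH 6  -> [144, 6]
SWAP    -> [6, 144]
ROT  — needs 3 operands, stack has 2 → underflow

8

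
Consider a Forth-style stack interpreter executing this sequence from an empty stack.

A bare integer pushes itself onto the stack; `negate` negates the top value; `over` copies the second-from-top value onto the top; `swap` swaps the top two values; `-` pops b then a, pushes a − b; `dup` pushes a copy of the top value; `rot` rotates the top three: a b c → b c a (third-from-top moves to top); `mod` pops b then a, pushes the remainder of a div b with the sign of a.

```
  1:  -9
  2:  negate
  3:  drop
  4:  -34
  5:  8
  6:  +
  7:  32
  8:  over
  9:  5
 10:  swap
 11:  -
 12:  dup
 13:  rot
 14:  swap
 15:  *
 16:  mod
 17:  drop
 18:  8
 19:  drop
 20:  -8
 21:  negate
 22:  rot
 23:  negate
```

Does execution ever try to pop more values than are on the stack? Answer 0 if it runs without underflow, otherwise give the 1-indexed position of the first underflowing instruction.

22

-9     → -9
negate → 9
drop   → (empty)
-34    → -34
8      → -34 8
+      → -26
32     → -26 32
over   → -26 32 -26
5      → -26 32 -26 5
swap   → -26 32 5 -26
-      → -26 32 31
dup    → -26 32 31 31
rot    → -26 31 31 32
swap   → -26 31 32 31
*      → -26 31 992
mod    → -26 31
drop   → -26
8      → -26 8
drop   → -26
-8     → -26 -8
negate → -26 8
rot  — needs 3 operands, stack has 2 → underflow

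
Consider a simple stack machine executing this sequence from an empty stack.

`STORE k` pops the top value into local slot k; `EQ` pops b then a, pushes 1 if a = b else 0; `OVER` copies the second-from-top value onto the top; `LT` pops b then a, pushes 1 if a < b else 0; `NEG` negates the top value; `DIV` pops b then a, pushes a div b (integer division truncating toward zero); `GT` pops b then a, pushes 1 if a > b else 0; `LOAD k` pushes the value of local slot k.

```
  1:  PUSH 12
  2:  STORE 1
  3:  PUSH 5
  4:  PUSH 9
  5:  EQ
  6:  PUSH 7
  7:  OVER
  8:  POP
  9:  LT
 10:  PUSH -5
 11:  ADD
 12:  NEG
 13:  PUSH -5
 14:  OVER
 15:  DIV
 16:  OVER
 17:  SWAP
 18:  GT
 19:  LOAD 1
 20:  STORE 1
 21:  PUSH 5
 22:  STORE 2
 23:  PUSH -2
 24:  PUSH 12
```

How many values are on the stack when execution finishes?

PUSH 12 → 12
STORE 1 → (empty)
PUSH 5  → 5
PUSH 9  → 5 9
EQ      → 0
PUSH 7  → 0 7
OVER    → 0 7 0
POP     → 0 7
LT      → 1
PUSH -5 → 1 -5
ADD     → -4
NEG     → 4
PUSH -5 → 4 -5
OVER    → 4 -5 4
DIV     → 4 -1
OVER    → 4 -1 4
SWAP    → 4 4 -1
GT      → 4 1
LOAD 1  → 4 1 12
STORE 1 → 4 1
PUSH 5  → 4 1 5
STORE 2 → 4 1
PUSH -2 → 4 1 -2
PUSH 12 → 4 1 -2 12

4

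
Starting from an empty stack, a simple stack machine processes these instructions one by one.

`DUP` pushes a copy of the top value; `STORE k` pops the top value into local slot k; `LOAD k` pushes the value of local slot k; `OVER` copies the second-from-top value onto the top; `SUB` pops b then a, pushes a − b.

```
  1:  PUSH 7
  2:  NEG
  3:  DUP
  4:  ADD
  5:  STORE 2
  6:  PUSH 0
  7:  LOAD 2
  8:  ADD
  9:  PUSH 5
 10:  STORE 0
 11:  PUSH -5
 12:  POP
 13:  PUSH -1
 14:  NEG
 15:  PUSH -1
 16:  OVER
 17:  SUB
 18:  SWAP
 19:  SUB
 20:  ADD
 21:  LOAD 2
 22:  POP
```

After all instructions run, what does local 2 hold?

PUSH 7  → [7]
NEG     → [-7]
DUP     → [-7, -7]
ADD     → [-14]
STORE 2 → []
PUSH 0  → [0]
LOAD 2  → [0, -14]
ADD     → [-14]
PUSH 5  → [-14, 5]
STORE 0 → [-14]
PUSH -5 → [-14, -5]
POP     → [-14]
PUSH -1 → [-14, -1]
NEG     → [-14, 1]
PUSH -1 → [-14, 1, -1]
OVER    → [-14, 1, -1, 1]
SUB     → [-14, 1, -2]
SWAP    → [-14, -2, 1]
SUB     → [-14, -3]
ADD     → [-17]
LOAD 2  → [-17, -14]
POP     → [-17]

-14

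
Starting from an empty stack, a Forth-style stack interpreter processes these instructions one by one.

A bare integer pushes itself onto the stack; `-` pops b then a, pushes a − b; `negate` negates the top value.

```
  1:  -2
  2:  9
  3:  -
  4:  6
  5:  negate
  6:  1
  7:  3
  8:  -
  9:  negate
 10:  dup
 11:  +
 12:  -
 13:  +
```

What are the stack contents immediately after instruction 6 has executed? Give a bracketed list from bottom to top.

-2     : [-2]
9      : [-2, 9]
-      : [-11]
6      : [-11, 6]
negate : [-11, -6]
1      : [-11, -6, 1]

[-11, -6, 1]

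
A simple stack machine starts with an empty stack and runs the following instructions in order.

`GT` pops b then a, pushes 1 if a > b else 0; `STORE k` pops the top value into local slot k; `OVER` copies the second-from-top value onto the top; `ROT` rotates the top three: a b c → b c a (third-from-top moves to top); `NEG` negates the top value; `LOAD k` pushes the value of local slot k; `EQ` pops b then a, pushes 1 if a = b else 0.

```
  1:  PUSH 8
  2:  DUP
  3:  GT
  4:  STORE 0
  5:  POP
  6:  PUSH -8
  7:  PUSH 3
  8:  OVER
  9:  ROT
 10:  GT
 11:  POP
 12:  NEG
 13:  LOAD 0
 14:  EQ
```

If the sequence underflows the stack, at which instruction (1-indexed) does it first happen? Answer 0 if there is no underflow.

5

PUSH 8  : [8]
DUP     : [8, 8]
GT      : [0]
STORE 0 : []
POP  — needs 1 operand, stack has 0 → underflow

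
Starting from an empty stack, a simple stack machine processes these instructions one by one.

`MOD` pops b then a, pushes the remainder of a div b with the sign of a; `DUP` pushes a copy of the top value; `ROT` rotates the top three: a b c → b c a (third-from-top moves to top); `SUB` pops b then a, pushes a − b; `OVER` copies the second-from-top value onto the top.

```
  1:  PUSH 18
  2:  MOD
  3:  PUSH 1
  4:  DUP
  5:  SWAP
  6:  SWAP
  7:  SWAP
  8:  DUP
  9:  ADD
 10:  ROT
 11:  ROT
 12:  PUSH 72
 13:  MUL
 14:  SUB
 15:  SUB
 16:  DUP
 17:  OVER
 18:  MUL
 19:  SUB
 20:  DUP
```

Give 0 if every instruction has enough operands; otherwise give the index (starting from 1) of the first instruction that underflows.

PUSH 18 : 18
MOD  — needs 2 operands, stack has 1 → underflow

2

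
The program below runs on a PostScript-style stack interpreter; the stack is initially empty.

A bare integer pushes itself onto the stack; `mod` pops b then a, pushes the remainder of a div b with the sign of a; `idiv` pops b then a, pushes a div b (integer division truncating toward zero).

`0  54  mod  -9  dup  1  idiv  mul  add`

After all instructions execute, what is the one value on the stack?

81

0    -> [0]
54   -> [0, 54]
mod  -> [0]
-9   -> [0, -9]
dup  -> [0, -9, -9]
1    -> [0, -9, -9, 1]
idiv -> [0, -9, -9]
mul  -> [0, 81]
add  -> [81]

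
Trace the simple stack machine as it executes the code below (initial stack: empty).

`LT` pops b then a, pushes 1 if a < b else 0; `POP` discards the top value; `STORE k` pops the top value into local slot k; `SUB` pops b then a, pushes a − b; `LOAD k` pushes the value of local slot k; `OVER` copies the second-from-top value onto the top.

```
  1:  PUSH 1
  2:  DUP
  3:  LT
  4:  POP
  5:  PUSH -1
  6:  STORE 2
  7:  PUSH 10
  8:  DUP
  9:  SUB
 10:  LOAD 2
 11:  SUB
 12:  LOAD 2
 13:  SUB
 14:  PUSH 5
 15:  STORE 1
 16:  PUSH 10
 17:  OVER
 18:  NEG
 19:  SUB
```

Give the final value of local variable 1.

5

PUSH 1  → 1
DUP     → 1 1
LT      → 0
POP     → (empty)
PUSH -1 → -1
STORE 2 → (empty)
PUSH 10 → 10
DUP     → 10 10
SUB     → 0
LOAD 2  → 0 -1
SUB     → 1
LOAD 2  → 1 -1
SUB     → 2
PUSH 5  → 2 5
STORE 1 → 2
PUSH 10 → 2 10
OVER    → 2 10 2
NEG     → 2 10 -2
SUB     → 2 12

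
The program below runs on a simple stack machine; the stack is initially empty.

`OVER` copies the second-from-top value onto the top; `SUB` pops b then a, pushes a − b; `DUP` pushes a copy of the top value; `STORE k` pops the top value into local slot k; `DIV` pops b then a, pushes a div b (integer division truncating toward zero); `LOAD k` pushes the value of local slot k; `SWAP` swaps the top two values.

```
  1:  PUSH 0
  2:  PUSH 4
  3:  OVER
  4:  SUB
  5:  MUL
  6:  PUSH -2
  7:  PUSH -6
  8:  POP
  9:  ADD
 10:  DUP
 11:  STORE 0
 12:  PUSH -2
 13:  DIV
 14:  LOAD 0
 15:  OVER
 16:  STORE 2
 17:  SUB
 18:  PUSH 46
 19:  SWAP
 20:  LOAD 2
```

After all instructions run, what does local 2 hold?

1

PUSH 0  : 0
PUSH 4  : 0 4
OVER    : 0 4 0
SUB     : 0 4
MUL     : 0
PUSH -2 : 0 -2
PUSH -6 : 0 -2 -6
POP     : 0 -2
ADD     : -2
DUP     : -2 -2
STORE 0 : -2
PUSH -2 : -2 -2
DIV     : 1
LOAD 0  : 1 -2
OVER    : 1 -2 1
STORE 2 : 1 -2
SUB     : 3
PUSH 46 : 3 46
SWAP    : 46 3
LOAD 2  : 46 3 1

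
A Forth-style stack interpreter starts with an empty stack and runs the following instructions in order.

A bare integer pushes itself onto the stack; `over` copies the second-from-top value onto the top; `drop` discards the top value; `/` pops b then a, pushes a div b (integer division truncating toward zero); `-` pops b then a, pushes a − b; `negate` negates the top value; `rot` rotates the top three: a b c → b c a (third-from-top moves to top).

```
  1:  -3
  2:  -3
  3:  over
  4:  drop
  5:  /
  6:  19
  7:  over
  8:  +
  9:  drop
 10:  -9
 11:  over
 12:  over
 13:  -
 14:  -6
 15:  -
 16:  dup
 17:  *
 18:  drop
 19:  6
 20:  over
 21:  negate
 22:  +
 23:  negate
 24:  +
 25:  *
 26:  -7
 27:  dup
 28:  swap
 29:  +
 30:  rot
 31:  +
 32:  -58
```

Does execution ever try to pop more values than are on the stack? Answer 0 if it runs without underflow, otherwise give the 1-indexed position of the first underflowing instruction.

30

-3     : -3
-3     : -3 -3
over   : -3 -3 -3
drop   : -3 -3
/      : 1
19     : 1 19
over   : 1 19 1
+      : 1 20
drop   : 1
-9     : 1 -9
over   : 1 -9 1
over   : 1 -9 1 -9
-      : 1 -9 10
-6     : 1 -9 10 -6
-      : 1 -9 16
dup    : 1 -9 16 16
*      : 1 -9 256
drop   : 1 -9
6      : 1 -9 6
over   : 1 -9 6 -9
negate : 1 -9 6 9
+      : 1 -9 15
negate : 1 -9 -15
+      : 1 -24
*      : -24
-7     : -24 -7
dup    : -24 -7 -7
swap   : -24 -7 -7
+      : -24 -14
rot  — needs 3 operands, stack has 2 → underflow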